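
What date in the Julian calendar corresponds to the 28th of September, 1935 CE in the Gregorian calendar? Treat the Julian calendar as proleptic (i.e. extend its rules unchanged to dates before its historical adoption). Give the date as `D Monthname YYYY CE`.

At this point the Julian calendar is 13 days behind the Gregorian.
28 September 1935 Gregorian − 13 days → 15 September 1935 Julian.

15 September 1935 CE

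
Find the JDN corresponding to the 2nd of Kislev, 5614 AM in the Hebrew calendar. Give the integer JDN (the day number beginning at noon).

2398191

Equivalently 3 December 1853 (Gregorian).
JDN 2451545 is 1 January 2000 CE (Gregorian); the target day is −53354 days from there, so JDN = 2398191.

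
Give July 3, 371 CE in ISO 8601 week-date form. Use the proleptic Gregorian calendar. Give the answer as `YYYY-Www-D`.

The weekday is Saturday (ISO weekday 6).
That Saturday belongs to ISO week 26 of ISO year 371.

0371-W26-6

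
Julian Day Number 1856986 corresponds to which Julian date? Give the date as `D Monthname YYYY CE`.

The proleptic Gregorian equivalent of JDN 1856986 is 26 February 372.
In the Julian calendar that day is 25 February 372 CE.

25 February 372 CE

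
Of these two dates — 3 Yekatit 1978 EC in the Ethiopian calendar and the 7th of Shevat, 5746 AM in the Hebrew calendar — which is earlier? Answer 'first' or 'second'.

second

First date → JDN 2446472; second date → JDN 2446448.
JDN 2446448 < JDN 2446472, so the second date is earlier.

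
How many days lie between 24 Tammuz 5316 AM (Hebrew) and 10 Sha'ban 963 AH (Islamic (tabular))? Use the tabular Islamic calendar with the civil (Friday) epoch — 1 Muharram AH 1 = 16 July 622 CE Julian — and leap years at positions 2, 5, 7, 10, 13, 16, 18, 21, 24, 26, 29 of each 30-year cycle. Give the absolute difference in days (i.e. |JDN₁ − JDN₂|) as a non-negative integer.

First date → JDN 2289570; second date → JDN 2289557.
The interval is |2289570 − 2289557| = 13 days.

13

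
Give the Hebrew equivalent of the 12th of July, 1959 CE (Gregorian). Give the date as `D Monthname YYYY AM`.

Julian Day Number of the source date = 2436762.
Converting JDN 2436762 to the Hebrew calendar gives 6 Tammuz 5719 AM.

6 Tammuz 5719 AM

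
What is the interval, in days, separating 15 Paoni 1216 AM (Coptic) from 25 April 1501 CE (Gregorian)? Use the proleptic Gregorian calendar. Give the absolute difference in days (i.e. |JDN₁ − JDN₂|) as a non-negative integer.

First date → JDN 2269093; second date → JDN 2269403.
The interval is |2269093 − 2269403| = 310 days.

310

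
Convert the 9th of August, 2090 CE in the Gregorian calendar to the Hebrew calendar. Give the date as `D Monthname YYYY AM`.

13 Av 5850 AM

Both dates share Julian Day Number 2484638; in the Hebrew calendar that is 13 Av 5850 AM.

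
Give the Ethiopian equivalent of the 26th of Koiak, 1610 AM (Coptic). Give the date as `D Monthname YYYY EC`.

The source date corresponds to 3 January 1894 in the Gregorian calendar (JDN 2412832).
That day falls on 26 Tahsas 1886 EC in the Ethiopian calendar.

26 Tahsas 1886 EC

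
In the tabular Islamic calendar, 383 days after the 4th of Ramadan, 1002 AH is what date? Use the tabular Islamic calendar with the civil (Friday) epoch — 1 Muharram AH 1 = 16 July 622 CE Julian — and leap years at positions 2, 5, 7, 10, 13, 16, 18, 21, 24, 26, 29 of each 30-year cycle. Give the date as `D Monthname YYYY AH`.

3 Shawwal 1003 AH

Counting 383 days forward from JDN 2303400 reaches JDN 2303783, which is 3 Shawwal 1003 AH.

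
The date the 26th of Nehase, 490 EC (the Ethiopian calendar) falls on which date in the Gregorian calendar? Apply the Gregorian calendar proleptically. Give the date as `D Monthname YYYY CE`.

20 August 498 CE

Both dates share Julian Day Number 1903183; in the Gregorian calendar that is 20 August 498 CE.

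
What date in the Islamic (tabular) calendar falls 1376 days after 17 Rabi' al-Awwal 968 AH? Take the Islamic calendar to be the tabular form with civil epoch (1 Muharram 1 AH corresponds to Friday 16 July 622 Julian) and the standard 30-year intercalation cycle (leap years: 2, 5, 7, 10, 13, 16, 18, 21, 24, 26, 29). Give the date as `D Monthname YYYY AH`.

JDN of 17 Rabi' al-Awwal 968 AH = 2291188.
2291188 + 1376 = 2292564.
JDN 2292564 in the tabular Islamic calendar is 5 Safar 972 AH.

5 Safar 972 AH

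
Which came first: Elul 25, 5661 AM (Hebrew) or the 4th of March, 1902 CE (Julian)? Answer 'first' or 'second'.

The two dates have Julian Day Numbers 2415637 and 2415826 respectively.
Since 2415637 < 2415826, the first date comes first.

first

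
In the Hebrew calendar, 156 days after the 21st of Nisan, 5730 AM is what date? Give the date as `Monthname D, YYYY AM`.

JDN of the 21st of Nisan, 5730 AM = 2440704.
2440704 + 156 = 2440860.
JDN 2440860 in the Hebrew calendar is Elul 29, 5730 AM.

Elul 29, 5730 AM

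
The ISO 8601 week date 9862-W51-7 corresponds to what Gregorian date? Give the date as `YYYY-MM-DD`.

9862-12-21

ISO week 1 of 9862 is the week containing the first Thursday of 9862.
Week 51, day 7 (Sunday) lands on 9862-12-21.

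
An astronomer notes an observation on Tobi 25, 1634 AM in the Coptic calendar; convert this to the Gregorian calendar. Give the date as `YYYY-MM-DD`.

Both dates share Julian Day Number 2421627; in the Gregorian calendar that is 2 February 1918 CE.

1918-02-02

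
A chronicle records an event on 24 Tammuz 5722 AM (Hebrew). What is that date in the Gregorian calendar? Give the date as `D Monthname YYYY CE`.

26 July 1962 CE

Julian Day Number of the source date = 2437872.
Converting JDN 2437872 to the Gregorian calendar gives 26 July 1962 CE.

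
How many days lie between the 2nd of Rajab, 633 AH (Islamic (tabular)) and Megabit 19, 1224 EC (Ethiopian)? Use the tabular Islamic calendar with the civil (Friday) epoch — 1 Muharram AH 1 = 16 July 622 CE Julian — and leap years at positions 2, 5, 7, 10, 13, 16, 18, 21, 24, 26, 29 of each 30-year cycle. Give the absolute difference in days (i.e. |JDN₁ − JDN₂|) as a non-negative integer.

1458

JDN of the first date = 2172578.
JDN of the second date = 2171120.
|2171120 − 2172578| = 1458.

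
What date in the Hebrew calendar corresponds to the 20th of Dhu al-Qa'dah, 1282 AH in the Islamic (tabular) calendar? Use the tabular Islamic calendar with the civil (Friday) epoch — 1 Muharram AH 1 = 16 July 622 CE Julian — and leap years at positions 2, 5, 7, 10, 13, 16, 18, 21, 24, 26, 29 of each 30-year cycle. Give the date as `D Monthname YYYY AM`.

Julian Day Number of the source date = 2402698.
Converting JDN 2402698 to the Hebrew calendar gives 21 Nisan 5626 AM.

21 Nisan 5626 AM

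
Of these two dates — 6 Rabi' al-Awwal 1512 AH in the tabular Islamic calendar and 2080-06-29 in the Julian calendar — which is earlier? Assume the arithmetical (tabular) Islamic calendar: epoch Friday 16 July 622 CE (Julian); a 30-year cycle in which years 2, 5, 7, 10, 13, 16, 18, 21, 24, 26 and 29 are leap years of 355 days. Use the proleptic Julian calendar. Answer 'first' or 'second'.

second

First date → JDN 2483952; second date → JDN 2480958.
JDN 2480958 < JDN 2483952, so the second date is earlier.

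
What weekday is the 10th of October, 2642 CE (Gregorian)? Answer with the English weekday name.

Monday

2686313 ≡ 0 (mod 7); counting from Monday = 0 gives Monday.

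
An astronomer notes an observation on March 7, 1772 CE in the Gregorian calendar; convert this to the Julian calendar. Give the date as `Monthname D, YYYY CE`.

For dates in this range the Gregorian date is 11 days ahead of the Julian.
7 March 1772 Gregorian − 11 days → 25 February 1772 Julian.

February 25, 1772 CE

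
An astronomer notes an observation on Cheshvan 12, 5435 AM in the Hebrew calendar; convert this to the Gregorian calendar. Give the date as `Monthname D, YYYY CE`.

November 11, 1674 CE

Julian Day Number of the source date = 2332791.
Converting JDN 2332791 to the Gregorian calendar gives 11 November 1674 CE.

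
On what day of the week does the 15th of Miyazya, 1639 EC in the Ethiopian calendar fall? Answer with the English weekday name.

In the Gregorian calendar this is 20 April 1647 (JDN 2322724).
2322724 ≡ 5 (mod 7); counting from Monday = 0 gives Saturday.

Saturday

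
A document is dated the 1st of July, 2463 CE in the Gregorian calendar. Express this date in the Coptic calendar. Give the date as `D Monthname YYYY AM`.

Julian Day Number of the source date = 2620834.
Converting JDN 2620834 to the Coptic calendar gives 21 Paoni 2179 AM.

21 Paoni 2179 AM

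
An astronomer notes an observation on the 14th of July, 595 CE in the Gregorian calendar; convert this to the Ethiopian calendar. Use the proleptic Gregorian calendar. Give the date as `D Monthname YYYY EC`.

Both dates share Julian Day Number 1938574; in the Ethiopian calendar that is 18 Hamle 587 EC.

18 Hamle 587 EC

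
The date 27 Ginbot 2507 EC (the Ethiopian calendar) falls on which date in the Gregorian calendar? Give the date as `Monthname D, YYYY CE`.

June 8, 2515 CE

Both dates share Julian Day Number 2639803; in the Gregorian calendar that is 8 June 2515 CE.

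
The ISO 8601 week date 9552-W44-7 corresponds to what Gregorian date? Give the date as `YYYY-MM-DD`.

9552-11-02

ISO week 1 of 9552 is the week containing the first Thursday of 9552.
Week 44, day 7 (Sunday) lands on 9552-11-02.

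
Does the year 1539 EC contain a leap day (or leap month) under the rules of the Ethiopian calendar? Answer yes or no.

1539 mod 4 = 3; in the Ethiopian calendar a year is leap when year mod 4 = 3, so it is a leap year.

yes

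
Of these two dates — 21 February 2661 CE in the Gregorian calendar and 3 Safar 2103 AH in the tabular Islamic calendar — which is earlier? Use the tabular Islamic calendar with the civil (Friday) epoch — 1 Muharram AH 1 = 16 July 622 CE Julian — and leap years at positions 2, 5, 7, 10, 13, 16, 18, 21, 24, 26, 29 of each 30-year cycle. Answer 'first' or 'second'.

The two dates have Julian Day Numbers 2693022 and 2693351 respectively.
Since 2693022 < 2693351, the first date comes first.

first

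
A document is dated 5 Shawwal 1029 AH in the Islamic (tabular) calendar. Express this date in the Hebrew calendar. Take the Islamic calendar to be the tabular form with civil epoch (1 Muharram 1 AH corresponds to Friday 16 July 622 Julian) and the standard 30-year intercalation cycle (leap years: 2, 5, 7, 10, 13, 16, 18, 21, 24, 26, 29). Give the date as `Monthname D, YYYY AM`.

Julian Day Number of the source date = 2312999.
Converting JDN 2312999 to the Hebrew calendar gives 5 Elul 5380 AM.

Elul 5, 5380 AM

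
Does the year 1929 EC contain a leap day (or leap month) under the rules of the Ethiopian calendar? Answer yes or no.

1929 mod 4 = 1; in the Ethiopian calendar a year is leap when year mod 4 = 3, so it is a common year.

no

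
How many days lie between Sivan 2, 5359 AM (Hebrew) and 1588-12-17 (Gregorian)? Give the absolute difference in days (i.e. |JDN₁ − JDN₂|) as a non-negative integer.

JDN of the first date = 2305228.
JDN of the second date = 2301416.
|2301416 − 2305228| = 3812.

3812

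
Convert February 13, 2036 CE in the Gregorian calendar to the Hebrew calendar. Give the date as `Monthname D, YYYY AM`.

Both dates share Julian Day Number 2464737; in the Hebrew calendar that is 15 Shevat 5796 AM.

Shevat 15, 5796 AM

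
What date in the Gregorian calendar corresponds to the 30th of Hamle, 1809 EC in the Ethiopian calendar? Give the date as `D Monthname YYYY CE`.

Julian Day Number of the source date = 2384922.
Converting JDN 2384922 to the Gregorian calendar gives 5 August 1817 CE.

5 August 1817 CE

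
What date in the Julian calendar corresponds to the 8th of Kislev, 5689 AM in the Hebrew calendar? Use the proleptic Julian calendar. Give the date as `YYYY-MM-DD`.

The source date corresponds to 21 November 1928 in the Gregorian calendar (JDN 2425572).
That day falls on 8 November 1928 CE in the Julian calendar.

1928-11-08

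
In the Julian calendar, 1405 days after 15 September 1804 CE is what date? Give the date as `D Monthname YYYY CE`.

The starting date is JDN 2380227; 2380227 + 1405 = 2381632.
JDN 2381632 corresponds to 21 July 1808 CE.

21 July 1808 CE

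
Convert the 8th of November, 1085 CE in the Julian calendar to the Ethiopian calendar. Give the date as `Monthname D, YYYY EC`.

Hidar 12, 1078 EC

Julian Day Number of the source date = 2117666.
Converting JDN 2117666 to the Ethiopian calendar gives 12 Hidar 1078 EC.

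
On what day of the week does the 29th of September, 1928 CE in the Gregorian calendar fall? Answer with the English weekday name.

JDN 2425519 mod 7 = 5, and JDN 0 was a Monday, so this is a Saturday.

Saturday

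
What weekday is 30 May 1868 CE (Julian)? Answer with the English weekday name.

Thursday

In the Gregorian calendar this is 11 June 1868 (JDN 2403495).
JDN 2403495 mod 7 = 3, and JDN 0 was a Monday, so this is a Thursday.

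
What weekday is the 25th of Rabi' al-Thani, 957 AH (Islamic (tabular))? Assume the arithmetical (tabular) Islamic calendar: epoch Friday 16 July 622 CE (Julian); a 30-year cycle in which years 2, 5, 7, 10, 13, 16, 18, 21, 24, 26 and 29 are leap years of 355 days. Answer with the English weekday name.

This is JDN 2287328 (23 May 1550 Gregorian).
Since JDN mod 7 = 1 (0 = Monday), the day is Tuesday.

Tuesday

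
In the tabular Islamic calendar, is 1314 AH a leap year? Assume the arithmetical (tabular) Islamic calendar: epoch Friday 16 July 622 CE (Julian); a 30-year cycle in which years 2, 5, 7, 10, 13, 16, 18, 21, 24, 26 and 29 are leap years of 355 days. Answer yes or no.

Year 1314 AH is year 24 of its 30-year cycle; leap positions are 2, 5, 7, 10, 13, 16, 18, 21, 24, 26, 29, so it is a leap year (355 days).

yes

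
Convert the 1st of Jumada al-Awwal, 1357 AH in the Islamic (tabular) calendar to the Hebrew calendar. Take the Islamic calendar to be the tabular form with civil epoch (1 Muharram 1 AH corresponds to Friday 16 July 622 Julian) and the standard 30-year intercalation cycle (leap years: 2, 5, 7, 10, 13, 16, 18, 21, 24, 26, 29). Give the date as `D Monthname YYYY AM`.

The source date corresponds to 29 June 1938 in the Gregorian calendar (JDN 2429079).
That day falls on 30 Sivan 5698 AM in the Hebrew calendar.

30 Sivan 5698 AM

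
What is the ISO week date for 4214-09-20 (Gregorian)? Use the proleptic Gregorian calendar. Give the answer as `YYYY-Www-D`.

The weekday is Tuesday (ISO weekday 2).
That Tuesday belongs to ISO week 38 of ISO year 4214.

4214-W38-2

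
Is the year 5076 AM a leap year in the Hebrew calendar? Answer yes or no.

Hebrew year 5076 is year 3 of its 19-year Metonic cycle; leap years are at positions 3, 6, 8, 11, 14, 17, 19, so it is a leap year (13 months).

yes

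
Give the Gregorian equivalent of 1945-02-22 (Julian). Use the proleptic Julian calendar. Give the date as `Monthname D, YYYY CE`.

For dates in this range the Gregorian date is 13 days ahead of the Julian.
22 February 1945 Julian + 13 days → 7 March 1945 Gregorian.

March 7, 1945 CE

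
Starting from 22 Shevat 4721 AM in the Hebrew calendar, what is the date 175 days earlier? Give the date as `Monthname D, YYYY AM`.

Counting 175 days back from JDN 2072105 reaches JDN 2071930, which is Av 25, 4720 AM.

Av 25, 4720 AM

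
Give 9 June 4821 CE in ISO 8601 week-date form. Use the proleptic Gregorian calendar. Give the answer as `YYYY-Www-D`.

The weekday is Wednesday (ISO weekday 3).
That Wednesday belongs to ISO week 23 of ISO year 4821.

4821-W23-3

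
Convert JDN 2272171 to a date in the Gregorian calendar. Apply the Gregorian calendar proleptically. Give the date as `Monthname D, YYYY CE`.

November 22, 1508 CE

JDN 2451545 is 1 Jan 2000; 2272171 is −179374 days from there.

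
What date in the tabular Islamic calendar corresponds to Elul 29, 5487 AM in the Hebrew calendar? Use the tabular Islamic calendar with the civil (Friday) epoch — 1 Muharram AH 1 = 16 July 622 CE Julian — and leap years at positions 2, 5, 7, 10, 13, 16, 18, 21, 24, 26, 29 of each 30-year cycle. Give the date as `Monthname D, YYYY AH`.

The source date corresponds to 15 September 1727 in the Gregorian calendar (JDN 2352091).
That day falls on 28 Muharram 1140 AH in the tabular Islamic calendar.

Muharram 28, 1140 AH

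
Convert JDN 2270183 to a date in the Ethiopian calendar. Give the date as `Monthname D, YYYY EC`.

Sene 10, 1495 EC

JDN 2270183 is 14 June 1503 in the proleptic Gregorian calendar.
In the Ethiopian calendar that day is Sene 10, 1495 EC.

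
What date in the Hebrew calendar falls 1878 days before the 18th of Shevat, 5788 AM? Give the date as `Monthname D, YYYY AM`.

The starting date is JDN 2461817; 2461817 − 1878 = 2459939.
JDN 2459939 corresponds to Tevet 1, 5783 AM.

Tevet 1, 5783 AM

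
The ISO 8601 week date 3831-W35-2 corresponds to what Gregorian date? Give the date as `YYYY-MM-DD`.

ISO week 1 of 3831 is the week containing the first Thursday of 3831.
Week 35, day 2 (Tuesday) lands on 3831-08-30.

3831-08-30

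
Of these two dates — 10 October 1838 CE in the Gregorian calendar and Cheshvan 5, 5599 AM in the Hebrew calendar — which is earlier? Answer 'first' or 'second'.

The two dates have Julian Day Numbers 2392658 and 2392672 respectively.
Since 2392658 < 2392672, the first date comes first.

first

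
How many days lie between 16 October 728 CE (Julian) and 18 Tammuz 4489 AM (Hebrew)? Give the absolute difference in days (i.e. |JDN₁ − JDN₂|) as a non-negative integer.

First date → JDN 1987249; second date → JDN 1987495.
The interval is |1987249 − 1987495| = 246 days.

246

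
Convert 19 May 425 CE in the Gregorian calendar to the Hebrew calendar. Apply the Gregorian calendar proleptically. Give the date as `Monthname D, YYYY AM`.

Julian Day Number of the source date = 1876427.
Converting JDN 1876427 to the Hebrew calendar gives 14 Sivan 4185 AM.

Sivan 14, 4185 AM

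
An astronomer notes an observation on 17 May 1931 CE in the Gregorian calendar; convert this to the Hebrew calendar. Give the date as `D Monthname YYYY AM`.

1 Sivan 5691 AM

Julian Day Number of the source date = 2426479.
Converting JDN 2426479 to the Hebrew calendar gives 1 Sivan 5691 AM.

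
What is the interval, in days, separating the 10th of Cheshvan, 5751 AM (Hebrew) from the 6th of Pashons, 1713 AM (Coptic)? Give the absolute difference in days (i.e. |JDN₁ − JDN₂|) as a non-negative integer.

First date → JDN 2448194; second date → JDN 2450583.
The interval is |2448194 − 2450583| = 2389 days.

2389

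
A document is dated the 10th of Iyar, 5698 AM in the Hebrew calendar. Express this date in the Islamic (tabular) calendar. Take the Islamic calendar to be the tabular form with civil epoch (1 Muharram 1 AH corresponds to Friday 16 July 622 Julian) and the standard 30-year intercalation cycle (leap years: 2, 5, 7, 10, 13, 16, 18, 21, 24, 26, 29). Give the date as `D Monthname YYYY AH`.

Both dates share Julian Day Number 2429030; in the tabular Islamic calendar that is 11 Rabi' al-Awwal 1357 AH.

11 Rabi' al-Awwal 1357 AH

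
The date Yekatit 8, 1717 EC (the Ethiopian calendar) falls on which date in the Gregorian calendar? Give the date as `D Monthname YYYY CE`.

13 February 1725 CE

Julian Day Number of the source date = 2351147.
Converting JDN 2351147 to the Gregorian calendar gives 13 February 1725 CE.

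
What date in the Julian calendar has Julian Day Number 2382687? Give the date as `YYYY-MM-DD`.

The Gregorian equivalent of JDN 2382687 is 23 June 1811.
In the Julian calendar that day is 1811-06-11.

1811-06-11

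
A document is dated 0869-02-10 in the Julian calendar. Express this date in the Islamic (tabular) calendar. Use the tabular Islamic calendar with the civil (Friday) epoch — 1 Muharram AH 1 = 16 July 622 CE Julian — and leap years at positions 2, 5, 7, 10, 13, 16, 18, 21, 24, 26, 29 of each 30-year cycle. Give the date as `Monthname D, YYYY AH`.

Both dates share Julian Day Number 2038501; in the tabular Islamic calendar that is 23 Safar 255 AH.

Safar 23, 255 AH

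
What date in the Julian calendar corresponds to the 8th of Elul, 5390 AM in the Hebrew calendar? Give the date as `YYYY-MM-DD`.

Julian Day Number of the source date = 2316633.
Converting JDN 2316633 to the Julian calendar gives 6 August 1630 CE.

1630-08-06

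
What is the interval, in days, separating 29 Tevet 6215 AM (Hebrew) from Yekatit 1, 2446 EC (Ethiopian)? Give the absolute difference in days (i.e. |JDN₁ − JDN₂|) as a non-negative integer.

JDN of the first date = 2617749.
JDN of the second date = 2617407.
|2617407 − 2617749| = 342.

342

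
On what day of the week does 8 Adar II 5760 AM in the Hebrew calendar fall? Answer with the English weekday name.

Wednesday

This is JDN 2451619 (15 March 2000 Gregorian).
2451619 ≡ 2 (mod 7); counting from Monday = 0 gives Wednesday.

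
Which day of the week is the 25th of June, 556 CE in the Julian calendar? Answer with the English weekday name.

Sunday

Equivalently 27 June 556 Gregorian, JDN 1924313.
Since JDN mod 7 = 6 (0 = Monday), the day is Sunday.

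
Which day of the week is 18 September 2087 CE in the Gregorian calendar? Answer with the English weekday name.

Thursday

JDN 2483582 mod 7 = 3, and JDN 0 was a Monday, so this is a Thursday.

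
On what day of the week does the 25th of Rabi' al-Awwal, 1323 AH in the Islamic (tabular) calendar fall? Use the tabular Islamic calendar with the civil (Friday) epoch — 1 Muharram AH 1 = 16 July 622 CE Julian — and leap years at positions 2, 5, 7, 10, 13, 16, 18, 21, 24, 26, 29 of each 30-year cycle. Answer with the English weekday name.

Tuesday

In the Gregorian calendar this is 30 May 1905 (JDN 2416996).
Since JDN mod 7 = 1 (0 = Monday), the day is Tuesday.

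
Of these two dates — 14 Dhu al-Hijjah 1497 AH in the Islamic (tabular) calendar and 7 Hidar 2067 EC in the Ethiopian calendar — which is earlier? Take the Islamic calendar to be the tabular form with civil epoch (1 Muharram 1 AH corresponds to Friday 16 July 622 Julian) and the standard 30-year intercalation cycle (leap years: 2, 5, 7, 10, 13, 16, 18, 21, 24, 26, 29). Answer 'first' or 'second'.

second

First date → JDN 2478911; second date → JDN 2478893.
JDN 2478893 < JDN 2478911, so the second date is earlier.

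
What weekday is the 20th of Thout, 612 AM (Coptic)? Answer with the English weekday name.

This is JDN 2048217 (22 September 895 Gregorian).
2048217 ≡ 3 (mod 7); counting from Monday = 0 gives Thursday.

Thursday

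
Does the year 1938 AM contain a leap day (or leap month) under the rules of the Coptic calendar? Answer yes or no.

1938 mod 4 = 2; in the Coptic calendar a year is leap when year mod 4 = 3, so it is a common year.

no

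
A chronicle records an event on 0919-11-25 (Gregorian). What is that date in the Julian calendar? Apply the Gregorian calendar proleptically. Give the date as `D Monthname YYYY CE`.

20 November 919 CE

At this point the Julian calendar is 5 days behind the Gregorian.
25 November 919 Gregorian − 5 days → 20 November 919 Julian.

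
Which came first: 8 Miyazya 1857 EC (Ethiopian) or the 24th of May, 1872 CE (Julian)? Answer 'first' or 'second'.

first

First date → JDN 2402342; second date → JDN 2404950.
JDN 2402342 < JDN 2404950, so the first date is earlier.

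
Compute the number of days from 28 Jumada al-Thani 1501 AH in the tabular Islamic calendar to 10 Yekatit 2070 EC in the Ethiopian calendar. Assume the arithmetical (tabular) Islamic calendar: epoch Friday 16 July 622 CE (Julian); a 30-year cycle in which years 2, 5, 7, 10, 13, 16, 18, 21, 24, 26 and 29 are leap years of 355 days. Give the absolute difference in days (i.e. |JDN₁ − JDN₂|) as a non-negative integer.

JDN of the first date = 2480165.
JDN of the second date = 2480082.
|2480082 − 2480165| = 83.

83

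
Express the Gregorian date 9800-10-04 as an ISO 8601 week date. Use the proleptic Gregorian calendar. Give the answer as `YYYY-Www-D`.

The weekday is Saturday (ISO weekday 6).
That Saturday belongs to ISO week 40 of ISO year 9800.

9800-W40-6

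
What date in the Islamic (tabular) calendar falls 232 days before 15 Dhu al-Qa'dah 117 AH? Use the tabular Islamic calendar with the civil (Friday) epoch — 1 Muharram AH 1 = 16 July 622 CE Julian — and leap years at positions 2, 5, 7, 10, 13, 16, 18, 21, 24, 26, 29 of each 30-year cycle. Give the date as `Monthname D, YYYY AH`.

Rabi' al-Awwal 19, 117 AH

JDN of 15 Dhu al-Qa'dah 117 AH = 1989856.
1989856 − 232 = 1989624.
JDN 1989624 in the tabular Islamic calendar is Rabi' al-Awwal 19, 117 AH.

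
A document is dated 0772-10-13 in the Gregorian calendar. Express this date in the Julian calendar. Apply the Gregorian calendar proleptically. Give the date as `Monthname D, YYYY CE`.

The Julian–Gregorian offset here is 4 days (Julian trailing).
13 October 772 Gregorian − 4 days → 9 October 772 Julian.

October 9, 772 CE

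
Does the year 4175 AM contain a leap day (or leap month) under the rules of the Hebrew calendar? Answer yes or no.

Hebrew year 4175 is year 14 of its 19-year Metonic cycle; leap years are at positions 3, 6, 8, 11, 14, 17, 19, so it is a leap year (13 months).

yes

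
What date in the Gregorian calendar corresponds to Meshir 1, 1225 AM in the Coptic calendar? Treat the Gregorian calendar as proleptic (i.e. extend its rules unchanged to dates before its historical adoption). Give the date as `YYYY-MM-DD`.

Both dates share Julian Day Number 2272246; in the Gregorian calendar that is 5 February 1509 CE.

1509-02-05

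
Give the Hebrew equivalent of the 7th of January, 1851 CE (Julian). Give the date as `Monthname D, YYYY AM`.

Shevat 16, 5611 AM

Julian Day Number of the source date = 2397142.
Converting JDN 2397142 to the Hebrew calendar gives 16 Shevat 5611 AM.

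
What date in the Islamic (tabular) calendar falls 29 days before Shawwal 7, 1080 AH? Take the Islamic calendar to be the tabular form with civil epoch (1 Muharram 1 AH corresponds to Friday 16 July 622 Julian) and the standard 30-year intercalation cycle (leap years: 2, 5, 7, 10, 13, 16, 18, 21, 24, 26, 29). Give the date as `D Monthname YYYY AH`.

8 Ramadan 1080 AH

The starting date is JDN 2331074; 2331074 − 29 = 2331045.
JDN 2331045 corresponds to 8 Ramadan 1080 AH.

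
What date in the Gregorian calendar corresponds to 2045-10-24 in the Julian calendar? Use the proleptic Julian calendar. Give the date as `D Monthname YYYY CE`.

6 November 2045 CE

The Julian–Gregorian offset here is 13 days (Julian trailing).
24 October 2045 Julian + 13 days → 6 November 2045 Gregorian.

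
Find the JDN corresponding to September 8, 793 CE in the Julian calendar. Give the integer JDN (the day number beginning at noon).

In the proleptic Gregorian calendar the same day is 12 September 793.
JDN 2451545 is 1 January 2000 CE (Gregorian); the target day is −440593 days from there, so JDN = 2010952.

2010952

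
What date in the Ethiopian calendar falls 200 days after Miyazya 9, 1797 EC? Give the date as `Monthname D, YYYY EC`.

Tikimt 24, 1798 EC

Counting 200 days forward from JDN 2380428 reaches JDN 2380628, which is Tikimt 24, 1798 EC.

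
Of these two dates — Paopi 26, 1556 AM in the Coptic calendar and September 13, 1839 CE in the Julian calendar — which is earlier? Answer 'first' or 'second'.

second

The two dates have Julian Day Numbers 2393049 and 2393008 respectively.
Since 2393008 < 2393049, the second date comes first.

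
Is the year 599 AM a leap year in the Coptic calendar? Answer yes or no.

yes

599 mod 4 = 3; in the Coptic calendar a year is leap when year mod 4 = 3, so it is a leap year.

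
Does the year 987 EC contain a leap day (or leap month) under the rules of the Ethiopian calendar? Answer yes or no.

yes

987 mod 4 = 3; in the Ethiopian calendar a year is leap when year mod 4 = 3, so it is a leap year.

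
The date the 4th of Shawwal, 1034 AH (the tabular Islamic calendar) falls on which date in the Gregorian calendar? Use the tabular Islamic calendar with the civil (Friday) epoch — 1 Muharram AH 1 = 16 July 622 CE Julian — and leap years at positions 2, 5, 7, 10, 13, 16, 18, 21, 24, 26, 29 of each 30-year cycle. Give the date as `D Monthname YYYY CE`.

10 July 1625 CE

Both dates share Julian Day Number 2314770; in the Gregorian calendar that is 10 July 1625 CE.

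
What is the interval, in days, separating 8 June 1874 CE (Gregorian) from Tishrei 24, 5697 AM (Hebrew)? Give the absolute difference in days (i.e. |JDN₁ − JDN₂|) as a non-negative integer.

22769

JDN of the first date = 2405683.
JDN of the second date = 2428452.
|2428452 − 2405683| = 22769.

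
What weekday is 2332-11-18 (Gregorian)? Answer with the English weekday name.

Friday

JDN 2573127 mod 7 = 4, and JDN 0 was a Monday, so this is a Friday.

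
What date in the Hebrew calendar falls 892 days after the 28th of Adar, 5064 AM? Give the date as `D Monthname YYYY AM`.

4 Elul 5066 AM

Counting 892 days forward from JDN 2197409 reaches JDN 2198301, which is 4 Elul 5066 AM.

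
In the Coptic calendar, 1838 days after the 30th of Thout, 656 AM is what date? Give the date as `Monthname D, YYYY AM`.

Paopi 12, 661 AM

Counting 1838 days forward from JDN 2064298 reaches JDN 2066136, which is Paopi 12, 661 AM.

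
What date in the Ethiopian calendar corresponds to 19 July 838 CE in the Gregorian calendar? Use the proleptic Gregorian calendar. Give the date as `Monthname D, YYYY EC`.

Hamle 21, 830 EC

Julian Day Number of the source date = 2027333.
Converting JDN 2027333 to the Ethiopian calendar gives 21 Hamle 830 EC.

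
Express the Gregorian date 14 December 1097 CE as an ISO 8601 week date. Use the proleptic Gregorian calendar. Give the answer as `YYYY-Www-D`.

1097-W50-2

The weekday is Tuesday (ISO weekday 2).
That Tuesday belongs to ISO week 50 of ISO year 1097.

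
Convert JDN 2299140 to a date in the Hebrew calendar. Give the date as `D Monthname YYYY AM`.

27 Elul 5342 AM

The Gregorian equivalent of JDN 2299140 is 24 September 1582.
In the Hebrew calendar that day is 27 Elul 5342 AM.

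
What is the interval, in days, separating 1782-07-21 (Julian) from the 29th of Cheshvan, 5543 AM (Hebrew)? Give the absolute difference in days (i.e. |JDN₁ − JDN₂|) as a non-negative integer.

97

First date → JDN 2372135; second date → JDN 2372232.
The interval is |2372135 − 2372232| = 97 days.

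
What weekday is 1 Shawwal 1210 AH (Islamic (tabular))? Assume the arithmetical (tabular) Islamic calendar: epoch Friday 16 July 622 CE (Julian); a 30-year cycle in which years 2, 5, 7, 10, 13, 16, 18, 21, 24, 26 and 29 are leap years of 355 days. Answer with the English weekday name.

Equivalently 9 April 1796 Gregorian, JDN 2377135.
2377135 ≡ 5 (mod 7); counting from Monday = 0 gives Saturday.

Saturday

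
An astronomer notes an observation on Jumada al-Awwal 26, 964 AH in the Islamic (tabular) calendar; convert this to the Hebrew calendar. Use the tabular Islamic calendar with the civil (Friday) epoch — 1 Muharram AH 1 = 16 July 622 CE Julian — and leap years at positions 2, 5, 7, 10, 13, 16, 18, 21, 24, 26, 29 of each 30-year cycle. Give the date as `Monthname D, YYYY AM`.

Nisan 26, 5317 AM

Both dates share Julian Day Number 2289838; in the Hebrew calendar that is 26 Nisan 5317 AM.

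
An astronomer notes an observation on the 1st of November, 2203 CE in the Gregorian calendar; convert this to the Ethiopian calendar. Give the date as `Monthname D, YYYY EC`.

Tikimt 19, 2196 EC

Julian Day Number of the source date = 2525993.
Converting JDN 2525993 to the Ethiopian calendar gives 19 Tikimt 2196 EC.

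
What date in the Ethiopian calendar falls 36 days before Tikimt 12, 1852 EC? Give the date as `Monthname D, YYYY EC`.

The starting date is JDN 2400340; 2400340 − 36 = 2400304.
JDN 2400304 corresponds to Meskerem 6, 1852 EC.

Meskerem 6, 1852 EC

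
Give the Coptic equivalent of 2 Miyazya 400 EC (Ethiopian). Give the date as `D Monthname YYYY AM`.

2 Parmouti 124 AM

Both dates share Julian Day Number 1870167; in the Coptic calendar that is 2 Parmouti 124 AM.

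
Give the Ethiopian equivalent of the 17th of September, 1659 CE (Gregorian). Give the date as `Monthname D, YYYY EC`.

Both dates share Julian Day Number 2327257; in the Ethiopian calendar that is 9 Meskerem 1652 EC.

Meskerem 9, 1652 EC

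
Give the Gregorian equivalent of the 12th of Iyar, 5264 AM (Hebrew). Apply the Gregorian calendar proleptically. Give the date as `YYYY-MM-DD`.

1504-05-06

Both dates share Julian Day Number 2270510; in the Gregorian calendar that is 6 May 1504 CE.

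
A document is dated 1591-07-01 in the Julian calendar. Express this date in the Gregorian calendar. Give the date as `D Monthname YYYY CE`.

At this point the Julian calendar is 10 days behind the Gregorian.
1 July 1591 Julian + 10 days → 11 July 1591 Gregorian.

11 July 1591 CE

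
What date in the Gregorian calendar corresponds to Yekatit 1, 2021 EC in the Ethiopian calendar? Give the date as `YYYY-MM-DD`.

2029-02-08

Julian Day Number of the source date = 2462176.
Converting JDN 2462176 to the Gregorian calendar gives 8 February 2029 CE.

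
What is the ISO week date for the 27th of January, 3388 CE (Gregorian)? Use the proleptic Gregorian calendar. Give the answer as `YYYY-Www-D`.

The weekday is Sunday (ISO weekday 7).
That Sunday belongs to ISO week 4 of ISO year 3388.

3388-W04-7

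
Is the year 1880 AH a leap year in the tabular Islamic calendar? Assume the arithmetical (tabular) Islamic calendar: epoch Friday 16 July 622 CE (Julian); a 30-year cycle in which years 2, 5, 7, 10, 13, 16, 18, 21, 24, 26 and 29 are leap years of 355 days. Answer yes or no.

no

Year 1880 AH is year 20 of its 30-year cycle; leap positions are 2, 5, 7, 10, 13, 16, 18, 21, 24, 26, 29, so it is a common year (354 days).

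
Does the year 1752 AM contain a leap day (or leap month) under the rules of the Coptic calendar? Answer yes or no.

no

1752 mod 4 = 0; in the Coptic calendar a year is leap when year mod 4 = 3, so it is a common year.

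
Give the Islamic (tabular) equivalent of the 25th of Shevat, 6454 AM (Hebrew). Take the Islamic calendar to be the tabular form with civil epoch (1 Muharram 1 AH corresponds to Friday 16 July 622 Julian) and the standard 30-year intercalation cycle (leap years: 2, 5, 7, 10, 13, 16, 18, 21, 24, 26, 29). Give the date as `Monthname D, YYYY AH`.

Safar 25, 2136 AH

Both dates share Julian Day Number 2705067; in the tabular Islamic calendar that is 25 Safar 2136 AH.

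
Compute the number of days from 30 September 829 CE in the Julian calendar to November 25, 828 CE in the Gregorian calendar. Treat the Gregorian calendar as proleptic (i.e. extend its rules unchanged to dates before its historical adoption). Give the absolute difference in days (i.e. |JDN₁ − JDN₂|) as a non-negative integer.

JDN of the first date = 2024123.
JDN of the second date = 2023810.
|2023810 − 2024123| = 313.

313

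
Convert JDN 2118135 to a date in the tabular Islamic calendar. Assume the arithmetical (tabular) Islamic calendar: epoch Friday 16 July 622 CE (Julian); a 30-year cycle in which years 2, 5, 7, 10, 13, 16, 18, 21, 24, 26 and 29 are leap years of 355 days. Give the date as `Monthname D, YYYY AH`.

JDN 2118135 is 26 February 1087 in the proleptic Gregorian calendar.
In the tabular Islamic calendar that day is Dhu al-Qa'dah 14, 479 AH.

Dhu al-Qa'dah 14, 479 AH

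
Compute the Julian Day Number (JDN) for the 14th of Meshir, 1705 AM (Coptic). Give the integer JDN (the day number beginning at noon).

In the Gregorian calendar the same day is 21 February 1989.
JDN 2299161 is 15 October 1582 CE (Gregorian); the target day is +148418 days from there, so JDN = 2447579.

2447579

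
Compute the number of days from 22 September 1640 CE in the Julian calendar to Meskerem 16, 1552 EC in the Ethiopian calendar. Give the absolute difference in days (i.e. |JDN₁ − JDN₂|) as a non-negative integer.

First date → JDN 2320333; second date → JDN 2290739.
The interval is |2320333 − 2290739| = 29594 days.

29594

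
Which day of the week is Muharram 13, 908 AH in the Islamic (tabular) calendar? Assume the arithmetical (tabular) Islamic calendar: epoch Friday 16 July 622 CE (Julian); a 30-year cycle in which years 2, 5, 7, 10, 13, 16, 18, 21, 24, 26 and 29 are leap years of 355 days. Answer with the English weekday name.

Equivalently 29 July 1502 Gregorian, JDN 2269863.
2269863 ≡ 1 (mod 7); counting from Monday = 0 gives Tuesday.

Tuesday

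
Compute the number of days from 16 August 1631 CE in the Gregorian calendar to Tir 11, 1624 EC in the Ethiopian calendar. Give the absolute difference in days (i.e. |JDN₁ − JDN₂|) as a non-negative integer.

154

JDN of the first date = 2316998.
JDN of the second date = 2317152.
|2317152 − 2316998| = 154.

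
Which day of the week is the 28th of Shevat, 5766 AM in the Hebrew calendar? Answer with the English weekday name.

Sunday

Equivalently 26 February 2006 Gregorian, JDN 2453793.
Since JDN mod 7 = 6 (0 = Monday), the day is Sunday.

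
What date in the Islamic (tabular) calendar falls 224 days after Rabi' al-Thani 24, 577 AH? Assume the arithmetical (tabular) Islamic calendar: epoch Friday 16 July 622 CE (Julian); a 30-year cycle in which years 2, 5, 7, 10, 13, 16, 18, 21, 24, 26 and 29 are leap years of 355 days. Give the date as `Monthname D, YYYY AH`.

Dhu al-Hijjah 12, 577 AH

JDN of Rabi' al-Thani 24, 577 AH = 2152667.
2152667 + 224 = 2152891.
JDN 2152891 in the tabular Islamic calendar is Dhu al-Hijjah 12, 577 AH.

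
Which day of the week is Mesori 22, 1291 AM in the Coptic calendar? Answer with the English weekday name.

Equivalently 25 August 1575 Gregorian, JDN 2296553.
Since JDN mod 7 = 0 (0 = Monday), the day is Monday.

Monday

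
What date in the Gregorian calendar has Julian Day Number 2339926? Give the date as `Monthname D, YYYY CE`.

Counting from JDN 2299161 = 15 Oct 1582 gives an offset of 40765 days.

May 25, 1694 CE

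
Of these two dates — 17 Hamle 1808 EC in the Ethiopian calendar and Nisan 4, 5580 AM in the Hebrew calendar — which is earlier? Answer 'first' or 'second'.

Converting both to JDN: 2384544 vs 2385879; the smaller is the first.

first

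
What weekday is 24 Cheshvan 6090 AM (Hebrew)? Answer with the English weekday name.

This is JDN 2572031 (18 November 2329 Gregorian).
2572031 ≡ 0 (mod 7); counting from Monday = 0 gives Monday.

Monday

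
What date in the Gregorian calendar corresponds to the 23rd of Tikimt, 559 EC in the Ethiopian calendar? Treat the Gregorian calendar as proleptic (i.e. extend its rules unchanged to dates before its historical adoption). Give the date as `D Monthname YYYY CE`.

22 October 566 CE

Julian Day Number of the source date = 1928082.
Converting JDN 1928082 to the Gregorian calendar gives 22 October 566 CE.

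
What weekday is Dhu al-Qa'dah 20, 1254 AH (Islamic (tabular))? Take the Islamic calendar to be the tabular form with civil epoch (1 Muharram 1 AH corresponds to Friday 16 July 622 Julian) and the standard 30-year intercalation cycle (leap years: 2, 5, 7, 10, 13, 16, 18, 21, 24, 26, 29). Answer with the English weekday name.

In the Gregorian calendar this is 4 February 1839 (JDN 2392775).
Since JDN mod 7 = 0 (0 = Monday), the day is Monday.

Monday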